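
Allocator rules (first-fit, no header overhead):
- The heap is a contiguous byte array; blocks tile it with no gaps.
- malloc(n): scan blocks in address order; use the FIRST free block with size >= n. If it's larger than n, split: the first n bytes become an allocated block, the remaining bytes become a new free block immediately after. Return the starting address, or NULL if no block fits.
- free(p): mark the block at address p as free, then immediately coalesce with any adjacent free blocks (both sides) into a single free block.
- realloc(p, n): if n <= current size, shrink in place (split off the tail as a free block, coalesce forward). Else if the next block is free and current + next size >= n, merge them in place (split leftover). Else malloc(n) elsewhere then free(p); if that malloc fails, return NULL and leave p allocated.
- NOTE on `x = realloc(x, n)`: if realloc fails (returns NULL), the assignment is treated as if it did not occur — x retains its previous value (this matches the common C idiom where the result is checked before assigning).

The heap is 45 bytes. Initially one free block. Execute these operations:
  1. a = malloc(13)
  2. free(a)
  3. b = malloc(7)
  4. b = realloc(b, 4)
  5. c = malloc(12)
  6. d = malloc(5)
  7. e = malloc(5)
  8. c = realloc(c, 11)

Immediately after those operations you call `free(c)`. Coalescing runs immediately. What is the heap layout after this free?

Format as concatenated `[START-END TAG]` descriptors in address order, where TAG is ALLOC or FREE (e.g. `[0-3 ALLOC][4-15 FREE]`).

Op 1: a = malloc(13) -> a = 0; heap: [0-12 ALLOC][13-44 FREE]
Op 2: free(a) -> (freed a); heap: [0-44 FREE]
Op 3: b = malloc(7) -> b = 0; heap: [0-6 ALLOC][7-44 FREE]
Op 4: b = realloc(b, 4) -> b = 0; heap: [0-3 ALLOC][4-44 FREE]
Op 5: c = malloc(12) -> c = 4; heap: [0-3 ALLOC][4-15 ALLOC][16-44 FREE]
Op 6: d = malloc(5) -> d = 16; heap: [0-3 ALLOC][4-15 ALLOC][16-20 ALLOC][21-44 FREE]
Op 7: e = malloc(5) -> e = 21; heap: [0-3 ALLOC][4-15 ALLOC][16-20 ALLOC][21-25 ALLOC][26-44 FREE]
Op 8: c = realloc(c, 11) -> c = 4; heap: [0-3 ALLOC][4-14 ALLOC][15-15 FREE][16-20 ALLOC][21-25 ALLOC][26-44 FREE]
free(c): c = 4 -> block [4-14 ALLOC]; mark free, coalesce with adjacent free neighbors -> [0-3 ALLOC][4-15 FREE][16-20 ALLOC][21-25 ALLOC][26-44 FREE]

Answer: [0-3 ALLOC][4-15 FREE][16-20 ALLOC][21-25 ALLOC][26-44 FREE]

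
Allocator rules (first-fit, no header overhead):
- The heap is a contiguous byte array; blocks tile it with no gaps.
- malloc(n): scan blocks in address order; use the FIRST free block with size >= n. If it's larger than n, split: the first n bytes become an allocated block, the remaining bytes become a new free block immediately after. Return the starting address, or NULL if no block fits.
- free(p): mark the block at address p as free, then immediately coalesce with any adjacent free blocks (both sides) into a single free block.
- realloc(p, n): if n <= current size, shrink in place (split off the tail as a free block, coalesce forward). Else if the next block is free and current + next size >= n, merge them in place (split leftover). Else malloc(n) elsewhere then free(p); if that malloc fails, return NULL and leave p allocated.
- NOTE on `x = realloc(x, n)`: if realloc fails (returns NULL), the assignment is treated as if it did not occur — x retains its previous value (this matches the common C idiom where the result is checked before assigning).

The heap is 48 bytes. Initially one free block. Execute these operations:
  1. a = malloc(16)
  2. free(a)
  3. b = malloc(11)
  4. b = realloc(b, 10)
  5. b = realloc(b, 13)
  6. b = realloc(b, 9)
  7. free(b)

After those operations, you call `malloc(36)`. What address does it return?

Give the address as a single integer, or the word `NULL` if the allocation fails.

Op 1: a = malloc(16) -> a = 0; heap: [0-15 ALLOC][16-47 FREE]
Op 2: free(a) -> (freed a); heap: [0-47 FREE]
Op 3: b = malloc(11) -> b = 0; heap: [0-10 ALLOC][11-47 FREE]
Op 4: b = realloc(b, 10) -> b = 0; heap: [0-9 ALLOC][10-47 FREE]
Op 5: b = realloc(b, 13) -> b = 0; heap: [0-12 ALLOC][13-47 FREE]
Op 6: b = realloc(b, 9) -> b = 0; heap: [0-8 ALLOC][9-47 FREE]
Op 7: free(b) -> (freed b); heap: [0-47 FREE]
malloc(36): first-fit scan over [0-47 FREE] -> 0

Answer: 0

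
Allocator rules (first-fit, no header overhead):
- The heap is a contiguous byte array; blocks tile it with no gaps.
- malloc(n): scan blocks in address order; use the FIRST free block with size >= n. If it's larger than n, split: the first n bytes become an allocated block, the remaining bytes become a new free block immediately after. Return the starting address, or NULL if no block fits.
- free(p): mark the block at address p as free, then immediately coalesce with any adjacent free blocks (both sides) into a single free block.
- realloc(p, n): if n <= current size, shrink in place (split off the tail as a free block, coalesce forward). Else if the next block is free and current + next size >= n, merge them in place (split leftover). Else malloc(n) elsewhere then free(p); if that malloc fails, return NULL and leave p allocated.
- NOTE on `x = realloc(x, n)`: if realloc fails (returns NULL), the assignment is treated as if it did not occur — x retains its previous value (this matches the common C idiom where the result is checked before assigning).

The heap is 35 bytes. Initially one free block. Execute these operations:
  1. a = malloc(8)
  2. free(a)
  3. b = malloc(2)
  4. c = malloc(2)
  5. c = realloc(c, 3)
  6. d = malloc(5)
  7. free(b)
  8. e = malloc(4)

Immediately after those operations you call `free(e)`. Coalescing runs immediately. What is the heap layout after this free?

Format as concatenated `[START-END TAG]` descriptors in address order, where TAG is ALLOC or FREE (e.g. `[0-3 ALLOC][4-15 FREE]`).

Answer: [0-1 FREE][2-4 ALLOC][5-9 ALLOC][10-34 FREE]

Derivation:
Op 1: a = malloc(8) -> a = 0; heap: [0-7 ALLOC][8-34 FREE]
Op 2: free(a) -> (freed a); heap: [0-34 FREE]
Op 3: b = malloc(2) -> b = 0; heap: [0-1 ALLOC][2-34 FREE]
Op 4: c = malloc(2) -> c = 2; heap: [0-1 ALLOC][2-3 ALLOC][4-34 FREE]
Op 5: c = realloc(c, 3) -> c = 2; heap: [0-1 ALLOC][2-4 ALLOC][5-34 FREE]
Op 6: d = malloc(5) -> d = 5; heap: [0-1 ALLOC][2-4 ALLOC][5-9 ALLOC][10-34 FREE]
Op 7: free(b) -> (freed b); heap: [0-1 FREE][2-4 ALLOC][5-9 ALLOC][10-34 FREE]
Op 8: e = malloc(4) -> e = 10; heap: [0-1 FREE][2-4 ALLOC][5-9 ALLOC][10-13 ALLOC][14-34 FREE]
free(e): e = 10 -> block [10-13 ALLOC]; mark free, coalesce with adjacent free neighbors -> [0-1 FREE][2-4 ALLOC][5-9 ALLOC][10-34 FREE]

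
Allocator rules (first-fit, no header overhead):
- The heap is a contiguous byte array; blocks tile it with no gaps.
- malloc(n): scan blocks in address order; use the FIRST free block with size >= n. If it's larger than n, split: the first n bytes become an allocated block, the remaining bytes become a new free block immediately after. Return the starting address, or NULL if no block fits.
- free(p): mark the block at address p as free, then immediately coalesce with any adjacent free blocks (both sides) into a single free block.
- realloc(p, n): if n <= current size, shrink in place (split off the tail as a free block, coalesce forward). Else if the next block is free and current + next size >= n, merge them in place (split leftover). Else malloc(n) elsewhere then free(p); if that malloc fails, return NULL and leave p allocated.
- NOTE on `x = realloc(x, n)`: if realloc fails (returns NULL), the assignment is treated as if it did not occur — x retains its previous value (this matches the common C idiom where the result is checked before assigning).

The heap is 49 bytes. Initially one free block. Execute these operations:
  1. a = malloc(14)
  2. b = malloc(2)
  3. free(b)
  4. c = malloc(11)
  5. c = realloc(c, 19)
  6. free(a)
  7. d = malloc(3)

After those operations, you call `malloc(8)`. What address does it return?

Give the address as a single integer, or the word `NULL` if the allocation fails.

Op 1: a = malloc(14) -> a = 0; heap: [0-13 ALLOC][14-48 FREE]
Op 2: b = malloc(2) -> b = 14; heap: [0-13 ALLOC][14-15 ALLOC][16-48 FREE]
Op 3: free(b) -> (freed b); heap: [0-13 ALLOC][14-48 FREE]
Op 4: c = malloc(11) -> c = 14; heap: [0-13 ALLOC][14-24 ALLOC][25-48 FREE]
Op 5: c = realloc(c, 19) -> c = 14; heap: [0-13 ALLOC][14-32 ALLOC][33-48 FREE]
Op 6: free(a) -> (freed a); heap: [0-13 FREE][14-32 ALLOC][33-48 FREE]
Op 7: d = malloc(3) -> d = 0; heap: [0-2 ALLOC][3-13 FREE][14-32 ALLOC][33-48 FREE]
malloc(8): first-fit scan over [0-2 ALLOC][3-13 FREE][14-32 ALLOC][33-48 FREE] -> 3

Answer: 3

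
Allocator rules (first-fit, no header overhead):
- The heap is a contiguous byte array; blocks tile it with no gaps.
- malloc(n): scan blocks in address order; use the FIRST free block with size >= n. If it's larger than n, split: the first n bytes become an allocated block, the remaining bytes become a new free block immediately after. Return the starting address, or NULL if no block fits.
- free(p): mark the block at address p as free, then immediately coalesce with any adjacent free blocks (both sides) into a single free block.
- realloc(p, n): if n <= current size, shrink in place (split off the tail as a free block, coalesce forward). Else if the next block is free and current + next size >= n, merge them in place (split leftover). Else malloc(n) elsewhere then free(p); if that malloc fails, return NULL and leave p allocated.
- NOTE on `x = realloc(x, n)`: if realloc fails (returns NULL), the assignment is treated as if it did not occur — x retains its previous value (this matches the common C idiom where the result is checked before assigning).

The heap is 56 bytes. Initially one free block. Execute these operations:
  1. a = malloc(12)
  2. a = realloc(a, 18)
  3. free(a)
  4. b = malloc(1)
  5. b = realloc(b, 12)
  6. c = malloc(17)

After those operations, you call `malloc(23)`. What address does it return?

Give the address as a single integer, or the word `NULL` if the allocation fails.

Answer: 29

Derivation:
Op 1: a = malloc(12) -> a = 0; heap: [0-11 ALLOC][12-55 FREE]
Op 2: a = realloc(a, 18) -> a = 0; heap: [0-17 ALLOC][18-55 FREE]
Op 3: free(a) -> (freed a); heap: [0-55 FREE]
Op 4: b = malloc(1) -> b = 0; heap: [0-0 ALLOC][1-55 FREE]
Op 5: b = realloc(b, 12) -> b = 0; heap: [0-11 ALLOC][12-55 FREE]
Op 6: c = malloc(17) -> c = 12; heap: [0-11 ALLOC][12-28 ALLOC][29-55 FREE]
malloc(23): first-fit scan over [0-11 ALLOC][12-28 ALLOC][29-55 FREE] -> 29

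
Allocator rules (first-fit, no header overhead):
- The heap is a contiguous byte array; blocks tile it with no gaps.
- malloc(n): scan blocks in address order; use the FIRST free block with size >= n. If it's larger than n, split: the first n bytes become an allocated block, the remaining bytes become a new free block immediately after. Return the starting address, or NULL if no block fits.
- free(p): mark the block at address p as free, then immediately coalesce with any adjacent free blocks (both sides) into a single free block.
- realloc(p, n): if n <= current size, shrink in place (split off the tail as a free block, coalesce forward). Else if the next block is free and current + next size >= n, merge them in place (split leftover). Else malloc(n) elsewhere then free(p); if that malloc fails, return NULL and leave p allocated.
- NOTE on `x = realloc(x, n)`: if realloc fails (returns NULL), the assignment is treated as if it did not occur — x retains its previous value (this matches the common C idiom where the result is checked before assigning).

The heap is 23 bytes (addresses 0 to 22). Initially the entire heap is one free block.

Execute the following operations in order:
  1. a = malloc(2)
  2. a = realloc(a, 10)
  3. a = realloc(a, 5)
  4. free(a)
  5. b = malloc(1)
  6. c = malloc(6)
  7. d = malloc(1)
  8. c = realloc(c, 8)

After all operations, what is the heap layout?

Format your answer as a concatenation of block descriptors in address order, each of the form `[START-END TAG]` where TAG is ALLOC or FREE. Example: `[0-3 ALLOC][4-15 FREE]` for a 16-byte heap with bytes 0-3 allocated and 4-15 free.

Op 1: a = malloc(2) -> a = 0; heap: [0-1 ALLOC][2-22 FREE]
Op 2: a = realloc(a, 10) -> a = 0; heap: [0-9 ALLOC][10-22 FREE]
Op 3: a = realloc(a, 5) -> a = 0; heap: [0-4 ALLOC][5-22 FREE]
Op 4: free(a) -> (freed a); heap: [0-22 FREE]
Op 5: b = malloc(1) -> b = 0; heap: [0-0 ALLOC][1-22 FREE]
Op 6: c = malloc(6) -> c = 1; heap: [0-0 ALLOC][1-6 ALLOC][7-22 FREE]
Op 7: d = malloc(1) -> d = 7; heap: [0-0 ALLOC][1-6 ALLOC][7-7 ALLOC][8-22 FREE]
Op 8: c = realloc(c, 8) -> c = 8; heap: [0-0 ALLOC][1-6 FREE][7-7 ALLOC][8-15 ALLOC][16-22 FREE]

Answer: [0-0 ALLOC][1-6 FREE][7-7 ALLOC][8-15 ALLOC][16-22 FREE]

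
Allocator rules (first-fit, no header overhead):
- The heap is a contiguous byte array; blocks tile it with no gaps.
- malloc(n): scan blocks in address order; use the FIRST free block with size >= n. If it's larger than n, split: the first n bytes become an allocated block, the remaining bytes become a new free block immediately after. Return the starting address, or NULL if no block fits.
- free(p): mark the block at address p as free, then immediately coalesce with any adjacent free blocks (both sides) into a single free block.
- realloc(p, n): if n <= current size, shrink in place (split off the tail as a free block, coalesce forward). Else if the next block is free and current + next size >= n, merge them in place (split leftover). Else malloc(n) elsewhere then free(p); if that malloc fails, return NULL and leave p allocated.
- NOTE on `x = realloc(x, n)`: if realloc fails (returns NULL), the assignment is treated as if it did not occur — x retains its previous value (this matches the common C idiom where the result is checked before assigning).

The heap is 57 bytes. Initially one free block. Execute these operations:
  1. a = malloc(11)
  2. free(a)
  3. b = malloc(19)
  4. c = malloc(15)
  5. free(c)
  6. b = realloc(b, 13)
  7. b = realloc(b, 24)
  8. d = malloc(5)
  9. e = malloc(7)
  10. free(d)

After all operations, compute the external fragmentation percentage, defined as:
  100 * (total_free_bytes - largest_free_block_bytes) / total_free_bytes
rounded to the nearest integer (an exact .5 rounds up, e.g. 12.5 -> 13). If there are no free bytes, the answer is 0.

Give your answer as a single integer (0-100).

Op 1: a = malloc(11) -> a = 0; heap: [0-10 ALLOC][11-56 FREE]
Op 2: free(a) -> (freed a); heap: [0-56 FREE]
Op 3: b = malloc(19) -> b = 0; heap: [0-18 ALLOC][19-56 FREE]
Op 4: c = malloc(15) -> c = 19; heap: [0-18 ALLOC][19-33 ALLOC][34-56 FREE]
Op 5: free(c) -> (freed c); heap: [0-18 ALLOC][19-56 FREE]
Op 6: b = realloc(b, 13) -> b = 0; heap: [0-12 ALLOC][13-56 FREE]
Op 7: b = realloc(b, 24) -> b = 0; heap: [0-23 ALLOC][24-56 FREE]
Op 8: d = malloc(5) -> d = 24; heap: [0-23 ALLOC][24-28 ALLOC][29-56 FREE]
Op 9: e = malloc(7) -> e = 29; heap: [0-23 ALLOC][24-28 ALLOC][29-35 ALLOC][36-56 FREE]
Op 10: free(d) -> (freed d); heap: [0-23 ALLOC][24-28 FREE][29-35 ALLOC][36-56 FREE]
Free blocks: [5 21] total_free=26 largest=21 -> 100*(26-21)/26 = 500/26 ≈ 19.231 -> rounds to 19

Answer: 19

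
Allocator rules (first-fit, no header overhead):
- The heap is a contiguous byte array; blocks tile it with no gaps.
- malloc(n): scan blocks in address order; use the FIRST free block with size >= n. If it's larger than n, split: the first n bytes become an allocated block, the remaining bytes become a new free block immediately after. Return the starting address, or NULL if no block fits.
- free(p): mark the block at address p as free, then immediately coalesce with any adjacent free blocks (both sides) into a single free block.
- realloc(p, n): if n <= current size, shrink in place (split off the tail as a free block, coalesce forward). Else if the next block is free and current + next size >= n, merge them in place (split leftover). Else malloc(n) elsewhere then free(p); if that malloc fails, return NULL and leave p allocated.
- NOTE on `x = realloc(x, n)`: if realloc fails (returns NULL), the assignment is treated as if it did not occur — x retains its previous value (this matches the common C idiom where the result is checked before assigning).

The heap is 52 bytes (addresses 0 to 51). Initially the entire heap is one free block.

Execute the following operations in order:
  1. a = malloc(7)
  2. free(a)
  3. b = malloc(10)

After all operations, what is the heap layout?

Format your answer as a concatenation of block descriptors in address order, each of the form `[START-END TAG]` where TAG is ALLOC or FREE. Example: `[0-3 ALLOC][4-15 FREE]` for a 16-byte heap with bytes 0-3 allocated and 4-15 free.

Answer: [0-9 ALLOC][10-51 FREE]

Derivation:
Op 1: a = malloc(7) -> a = 0; heap: [0-6 ALLOC][7-51 FREE]
Op 2: free(a) -> (freed a); heap: [0-51 FREE]
Op 3: b = malloc(10) -> b = 0; heap: [0-9 ALLOC][10-51 FREE]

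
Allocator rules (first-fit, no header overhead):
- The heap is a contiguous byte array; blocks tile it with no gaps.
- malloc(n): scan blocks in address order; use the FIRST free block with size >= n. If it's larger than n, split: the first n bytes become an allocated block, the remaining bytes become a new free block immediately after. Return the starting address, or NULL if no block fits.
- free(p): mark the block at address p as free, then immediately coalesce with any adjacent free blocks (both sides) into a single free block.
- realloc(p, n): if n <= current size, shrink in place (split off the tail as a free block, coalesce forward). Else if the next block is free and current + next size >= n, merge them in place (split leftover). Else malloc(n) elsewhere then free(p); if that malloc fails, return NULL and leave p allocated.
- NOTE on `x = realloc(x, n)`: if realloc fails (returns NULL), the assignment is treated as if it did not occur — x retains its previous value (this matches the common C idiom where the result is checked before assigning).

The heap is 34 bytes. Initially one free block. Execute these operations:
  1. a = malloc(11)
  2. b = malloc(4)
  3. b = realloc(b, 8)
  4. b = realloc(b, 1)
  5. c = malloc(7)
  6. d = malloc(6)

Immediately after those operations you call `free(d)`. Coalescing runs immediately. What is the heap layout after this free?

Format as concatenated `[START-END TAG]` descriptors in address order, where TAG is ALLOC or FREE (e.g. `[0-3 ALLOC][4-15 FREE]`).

Op 1: a = malloc(11) -> a = 0; heap: [0-10 ALLOC][11-33 FREE]
Op 2: b = malloc(4) -> b = 11; heap: [0-10 ALLOC][11-14 ALLOC][15-33 FREE]
Op 3: b = realloc(b, 8) -> b = 11; heap: [0-10 ALLOC][11-18 ALLOC][19-33 FREE]
Op 4: b = realloc(b, 1) -> b = 11; heap: [0-10 ALLOC][11-11 ALLOC][12-33 FREE]
Op 5: c = malloc(7) -> c = 12; heap: [0-10 ALLOC][11-11 ALLOC][12-18 ALLOC][19-33 FREE]
Op 6: d = malloc(6) -> d = 19; heap: [0-10 ALLOC][11-11 ALLOC][12-18 ALLOC][19-24 ALLOC][25-33 FREE]
free(d): d = 19 -> block [19-24 ALLOC]; mark free, coalesce with adjacent free neighbors -> [0-10 ALLOC][11-11 ALLOC][12-18 ALLOC][19-33 FREE]

Answer: [0-10 ALLOC][11-11 ALLOC][12-18 ALLOC][19-33 FREE]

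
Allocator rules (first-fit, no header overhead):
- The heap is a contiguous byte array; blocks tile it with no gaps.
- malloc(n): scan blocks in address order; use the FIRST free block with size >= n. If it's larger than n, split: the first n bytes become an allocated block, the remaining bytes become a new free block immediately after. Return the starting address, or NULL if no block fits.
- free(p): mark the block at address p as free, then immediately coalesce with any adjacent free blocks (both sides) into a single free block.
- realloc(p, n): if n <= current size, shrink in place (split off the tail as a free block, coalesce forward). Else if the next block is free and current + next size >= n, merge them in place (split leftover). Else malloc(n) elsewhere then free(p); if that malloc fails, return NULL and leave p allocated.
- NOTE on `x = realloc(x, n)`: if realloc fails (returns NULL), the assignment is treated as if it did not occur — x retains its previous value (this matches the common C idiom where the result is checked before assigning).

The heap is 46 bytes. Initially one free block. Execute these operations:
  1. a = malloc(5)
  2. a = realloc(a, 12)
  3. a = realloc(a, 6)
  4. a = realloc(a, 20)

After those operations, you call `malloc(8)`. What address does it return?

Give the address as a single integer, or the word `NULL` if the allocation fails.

Answer: 20

Derivation:
Op 1: a = malloc(5) -> a = 0; heap: [0-4 ALLOC][5-45 FREE]
Op 2: a = realloc(a, 12) -> a = 0; heap: [0-11 ALLOC][12-45 FREE]
Op 3: a = realloc(a, 6) -> a = 0; heap: [0-5 ALLOC][6-45 FREE]
Op 4: a = realloc(a, 20) -> a = 0; heap: [0-19 ALLOC][20-45 FREE]
malloc(8): first-fit scan over [0-19 ALLOC][20-45 FREE] -> 20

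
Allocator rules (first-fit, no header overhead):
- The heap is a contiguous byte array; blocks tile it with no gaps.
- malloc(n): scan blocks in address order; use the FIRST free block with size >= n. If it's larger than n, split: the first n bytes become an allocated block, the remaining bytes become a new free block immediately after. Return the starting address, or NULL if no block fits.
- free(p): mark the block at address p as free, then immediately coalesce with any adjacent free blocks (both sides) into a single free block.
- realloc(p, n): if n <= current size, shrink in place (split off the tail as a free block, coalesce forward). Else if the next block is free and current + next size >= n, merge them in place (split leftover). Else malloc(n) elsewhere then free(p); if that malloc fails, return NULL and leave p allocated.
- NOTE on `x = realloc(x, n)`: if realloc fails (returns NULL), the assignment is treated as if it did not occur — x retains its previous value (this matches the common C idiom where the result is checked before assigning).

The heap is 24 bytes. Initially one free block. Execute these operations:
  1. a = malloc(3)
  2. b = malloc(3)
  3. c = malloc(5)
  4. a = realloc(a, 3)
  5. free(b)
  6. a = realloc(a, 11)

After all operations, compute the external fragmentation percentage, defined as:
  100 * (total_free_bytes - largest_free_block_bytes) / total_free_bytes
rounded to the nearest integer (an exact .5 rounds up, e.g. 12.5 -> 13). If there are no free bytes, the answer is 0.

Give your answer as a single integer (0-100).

Op 1: a = malloc(3) -> a = 0; heap: [0-2 ALLOC][3-23 FREE]
Op 2: b = malloc(3) -> b = 3; heap: [0-2 ALLOC][3-5 ALLOC][6-23 FREE]
Op 3: c = malloc(5) -> c = 6; heap: [0-2 ALLOC][3-5 ALLOC][6-10 ALLOC][11-23 FREE]
Op 4: a = realloc(a, 3) -> a = 0; heap: [0-2 ALLOC][3-5 ALLOC][6-10 ALLOC][11-23 FREE]
Op 5: free(b) -> (freed b); heap: [0-2 ALLOC][3-5 FREE][6-10 ALLOC][11-23 FREE]
Op 6: a = realloc(a, 11) -> a = 11; heap: [0-5 FREE][6-10 ALLOC][11-21 ALLOC][22-23 FREE]
Free blocks: [6 2] total_free=8 largest=6 -> 100*(8-6)/8 = 200/8 = 25

Answer: 25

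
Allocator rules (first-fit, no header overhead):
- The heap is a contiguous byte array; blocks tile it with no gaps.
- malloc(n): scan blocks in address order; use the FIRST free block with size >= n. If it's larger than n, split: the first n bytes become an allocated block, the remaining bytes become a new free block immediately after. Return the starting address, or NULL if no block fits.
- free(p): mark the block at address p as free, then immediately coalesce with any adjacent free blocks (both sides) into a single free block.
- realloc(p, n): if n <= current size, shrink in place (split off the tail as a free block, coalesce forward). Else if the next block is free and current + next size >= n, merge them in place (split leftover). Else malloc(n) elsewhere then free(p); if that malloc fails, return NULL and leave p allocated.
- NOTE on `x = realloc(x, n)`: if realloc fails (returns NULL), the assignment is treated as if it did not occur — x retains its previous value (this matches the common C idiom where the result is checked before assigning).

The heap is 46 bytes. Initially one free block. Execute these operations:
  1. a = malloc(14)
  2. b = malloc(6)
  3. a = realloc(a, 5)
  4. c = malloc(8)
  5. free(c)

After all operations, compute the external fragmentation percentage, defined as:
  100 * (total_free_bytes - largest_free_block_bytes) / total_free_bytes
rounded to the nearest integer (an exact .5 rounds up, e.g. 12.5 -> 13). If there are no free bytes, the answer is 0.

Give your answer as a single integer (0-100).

Answer: 26

Derivation:
Op 1: a = malloc(14) -> a = 0; heap: [0-13 ALLOC][14-45 FREE]
Op 2: b = malloc(6) -> b = 14; heap: [0-13 ALLOC][14-19 ALLOC][20-45 FREE]
Op 3: a = realloc(a, 5) -> a = 0; heap: [0-4 ALLOC][5-13 FREE][14-19 ALLOC][20-45 FREE]
Op 4: c = malloc(8) -> c = 5; heap: [0-4 ALLOC][5-12 ALLOC][13-13 FREE][14-19 ALLOC][20-45 FREE]
Op 5: free(c) -> (freed c); heap: [0-4 ALLOC][5-13 FREE][14-19 ALLOC][20-45 FREE]
Free blocks: [9 26] total_free=35 largest=26 -> 100*(35-26)/35 = 900/35 ≈ 25.714 -> rounds to 26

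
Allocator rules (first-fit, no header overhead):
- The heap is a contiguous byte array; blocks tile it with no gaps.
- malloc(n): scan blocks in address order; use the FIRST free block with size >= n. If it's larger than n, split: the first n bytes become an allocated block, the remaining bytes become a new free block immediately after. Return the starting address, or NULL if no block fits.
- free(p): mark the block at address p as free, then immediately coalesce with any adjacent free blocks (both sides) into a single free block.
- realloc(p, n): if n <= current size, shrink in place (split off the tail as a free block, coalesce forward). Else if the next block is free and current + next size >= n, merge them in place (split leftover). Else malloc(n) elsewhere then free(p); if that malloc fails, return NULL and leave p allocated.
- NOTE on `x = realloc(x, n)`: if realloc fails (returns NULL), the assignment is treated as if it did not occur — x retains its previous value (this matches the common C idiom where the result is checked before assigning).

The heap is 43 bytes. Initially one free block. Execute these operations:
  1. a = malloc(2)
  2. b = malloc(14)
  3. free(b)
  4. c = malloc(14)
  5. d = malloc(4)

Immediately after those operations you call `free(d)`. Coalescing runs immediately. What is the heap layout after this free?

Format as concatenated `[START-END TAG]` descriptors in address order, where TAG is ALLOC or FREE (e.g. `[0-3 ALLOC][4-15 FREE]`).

Op 1: a = malloc(2) -> a = 0; heap: [0-1 ALLOC][2-42 FREE]
Op 2: b = malloc(14) -> b = 2; heap: [0-1 ALLOC][2-15 ALLOC][16-42 FREE]
Op 3: free(b) -> (freed b); heap: [0-1 ALLOC][2-42 FREE]
Op 4: c = malloc(14) -> c = 2; heap: [0-1 ALLOC][2-15 ALLOC][16-42 FREE]
Op 5: d = malloc(4) -> d = 16; heap: [0-1 ALLOC][2-15 ALLOC][16-19 ALLOC][20-42 FREE]
free(d): d = 16 -> block [16-19 ALLOC]; mark free, coalesce with adjacent free neighbors -> [0-1 ALLOC][2-15 ALLOC][16-42 FREE]

Answer: [0-1 ALLOC][2-15 ALLOC][16-42 FREE]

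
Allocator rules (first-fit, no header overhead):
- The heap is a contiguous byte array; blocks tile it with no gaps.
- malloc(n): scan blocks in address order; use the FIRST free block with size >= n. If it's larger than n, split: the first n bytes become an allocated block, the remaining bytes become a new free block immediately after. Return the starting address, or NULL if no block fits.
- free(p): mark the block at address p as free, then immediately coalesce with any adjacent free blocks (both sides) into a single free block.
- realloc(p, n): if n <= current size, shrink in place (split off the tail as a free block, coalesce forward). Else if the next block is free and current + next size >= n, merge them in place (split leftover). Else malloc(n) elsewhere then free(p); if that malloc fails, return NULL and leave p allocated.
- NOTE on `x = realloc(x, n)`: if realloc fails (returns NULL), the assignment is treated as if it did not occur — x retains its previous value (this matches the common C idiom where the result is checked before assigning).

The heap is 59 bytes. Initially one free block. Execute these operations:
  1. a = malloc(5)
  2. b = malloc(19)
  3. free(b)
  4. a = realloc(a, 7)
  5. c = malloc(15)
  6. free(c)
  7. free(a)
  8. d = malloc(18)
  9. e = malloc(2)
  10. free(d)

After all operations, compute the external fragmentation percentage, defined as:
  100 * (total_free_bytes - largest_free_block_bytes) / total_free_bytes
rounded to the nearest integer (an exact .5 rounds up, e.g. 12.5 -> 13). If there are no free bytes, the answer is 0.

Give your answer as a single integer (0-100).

Answer: 32

Derivation:
Op 1: a = malloc(5) -> a = 0; heap: [0-4 ALLOC][5-58 FREE]
Op 2: b = malloc(19) -> b = 5; heap: [0-4 ALLOC][5-23 ALLOC][24-58 FREE]
Op 3: free(b) -> (freed b); heap: [0-4 ALLOC][5-58 FREE]
Op 4: a = realloc(a, 7) -> a = 0; heap: [0-6 ALLOC][7-58 FREE]
Op 5: c = malloc(15) -> c = 7; heap: [0-6 ALLOC][7-21 ALLOC][22-58 FREE]
Op 6: free(c) -> (freed c); heap: [0-6 ALLOC][7-58 FREE]
Op 7: free(a) -> (freed a); heap: [0-58 FREE]
Op 8: d = malloc(18) -> d = 0; heap: [0-17 ALLOC][18-58 FREE]
Op 9: e = malloc(2) -> e = 18; heap: [0-17 ALLOC][18-19 ALLOC][20-58 FREE]
Op 10: free(d) -> (freed d); heap: [0-17 FREE][18-19 ALLOC][20-58 FREE]
Free blocks: [18 39] total_free=57 largest=39 -> 100*(57-39)/57 = 1800/57 ≈ 31.579 -> rounds to 32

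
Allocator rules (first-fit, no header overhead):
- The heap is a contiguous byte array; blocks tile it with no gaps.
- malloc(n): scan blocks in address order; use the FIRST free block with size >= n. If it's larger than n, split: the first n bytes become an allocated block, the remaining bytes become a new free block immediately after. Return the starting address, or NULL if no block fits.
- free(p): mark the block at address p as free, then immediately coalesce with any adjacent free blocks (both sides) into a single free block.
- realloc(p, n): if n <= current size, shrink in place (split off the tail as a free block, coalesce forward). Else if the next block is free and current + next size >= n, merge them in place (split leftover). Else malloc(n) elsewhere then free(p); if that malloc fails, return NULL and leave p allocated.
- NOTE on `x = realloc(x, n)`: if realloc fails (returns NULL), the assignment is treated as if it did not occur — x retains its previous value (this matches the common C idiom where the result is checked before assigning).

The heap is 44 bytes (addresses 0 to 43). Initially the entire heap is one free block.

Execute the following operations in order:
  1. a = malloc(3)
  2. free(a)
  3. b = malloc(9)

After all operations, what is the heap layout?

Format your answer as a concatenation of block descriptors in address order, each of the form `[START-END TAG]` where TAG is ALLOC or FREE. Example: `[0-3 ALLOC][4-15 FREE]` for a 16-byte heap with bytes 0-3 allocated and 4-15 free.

Op 1: a = malloc(3) -> a = 0; heap: [0-2 ALLOC][3-43 FREE]
Op 2: free(a) -> (freed a); heap: [0-43 FREE]
Op 3: b = malloc(9) -> b = 0; heap: [0-8 ALLOC][9-43 FREE]

Answer: [0-8 ALLOC][9-43 FREE]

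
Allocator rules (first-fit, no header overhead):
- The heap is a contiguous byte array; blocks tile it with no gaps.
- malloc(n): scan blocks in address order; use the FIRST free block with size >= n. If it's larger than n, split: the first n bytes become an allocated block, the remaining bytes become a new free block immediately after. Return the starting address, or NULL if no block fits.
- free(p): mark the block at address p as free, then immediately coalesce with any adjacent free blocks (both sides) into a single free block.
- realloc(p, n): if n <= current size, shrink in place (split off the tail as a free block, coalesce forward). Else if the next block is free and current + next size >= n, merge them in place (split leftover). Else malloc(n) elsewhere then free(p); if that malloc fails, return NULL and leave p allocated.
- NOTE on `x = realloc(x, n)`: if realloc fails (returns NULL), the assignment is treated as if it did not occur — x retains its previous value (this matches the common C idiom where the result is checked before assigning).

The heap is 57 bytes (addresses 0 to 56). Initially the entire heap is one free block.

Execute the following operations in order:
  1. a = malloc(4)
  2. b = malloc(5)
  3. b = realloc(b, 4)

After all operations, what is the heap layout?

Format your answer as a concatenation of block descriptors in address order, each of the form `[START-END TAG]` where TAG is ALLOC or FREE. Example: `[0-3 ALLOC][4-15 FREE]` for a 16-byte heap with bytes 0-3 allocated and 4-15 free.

Answer: [0-3 ALLOC][4-7 ALLOC][8-56 FREE]

Derivation:
Op 1: a = malloc(4) -> a = 0; heap: [0-3 ALLOC][4-56 FREE]
Op 2: b = malloc(5) -> b = 4; heap: [0-3 ALLOC][4-8 ALLOC][9-56 FREE]
Op 3: b = realloc(b, 4) -> b = 4; heap: [0-3 ALLOC][4-7 ALLOC][8-56 FREE]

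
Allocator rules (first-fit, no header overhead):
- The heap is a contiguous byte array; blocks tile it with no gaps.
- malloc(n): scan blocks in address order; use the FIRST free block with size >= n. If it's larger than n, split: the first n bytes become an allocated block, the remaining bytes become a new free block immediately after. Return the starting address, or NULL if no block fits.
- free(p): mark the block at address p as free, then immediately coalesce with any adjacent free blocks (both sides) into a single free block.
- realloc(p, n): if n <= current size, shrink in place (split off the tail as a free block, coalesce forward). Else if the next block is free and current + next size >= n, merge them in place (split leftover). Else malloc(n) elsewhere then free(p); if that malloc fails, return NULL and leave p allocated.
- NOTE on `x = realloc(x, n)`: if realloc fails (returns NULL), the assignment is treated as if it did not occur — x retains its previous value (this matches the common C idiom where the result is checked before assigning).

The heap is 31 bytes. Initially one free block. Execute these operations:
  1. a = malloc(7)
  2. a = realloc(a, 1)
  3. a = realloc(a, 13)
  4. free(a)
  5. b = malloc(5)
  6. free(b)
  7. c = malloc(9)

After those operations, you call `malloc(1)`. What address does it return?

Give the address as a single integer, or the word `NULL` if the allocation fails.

Answer: 9

Derivation:
Op 1: a = malloc(7) -> a = 0; heap: [0-6 ALLOC][7-30 FREE]
Op 2: a = realloc(a, 1) -> a = 0; heap: [0-0 ALLOC][1-30 FREE]
Op 3: a = realloc(a, 13) -> a = 0; heap: [0-12 ALLOC][13-30 FREE]
Op 4: free(a) -> (freed a); heap: [0-30 FREE]
Op 5: b = malloc(5) -> b = 0; heap: [0-4 ALLOC][5-30 FREE]
Op 6: free(b) -> (freed b); heap: [0-30 FREE]
Op 7: c = malloc(9) -> c = 0; heap: [0-8 ALLOC][9-30 FREE]
malloc(1): first-fit scan over [0-8 ALLOC][9-30 FREE] -> 9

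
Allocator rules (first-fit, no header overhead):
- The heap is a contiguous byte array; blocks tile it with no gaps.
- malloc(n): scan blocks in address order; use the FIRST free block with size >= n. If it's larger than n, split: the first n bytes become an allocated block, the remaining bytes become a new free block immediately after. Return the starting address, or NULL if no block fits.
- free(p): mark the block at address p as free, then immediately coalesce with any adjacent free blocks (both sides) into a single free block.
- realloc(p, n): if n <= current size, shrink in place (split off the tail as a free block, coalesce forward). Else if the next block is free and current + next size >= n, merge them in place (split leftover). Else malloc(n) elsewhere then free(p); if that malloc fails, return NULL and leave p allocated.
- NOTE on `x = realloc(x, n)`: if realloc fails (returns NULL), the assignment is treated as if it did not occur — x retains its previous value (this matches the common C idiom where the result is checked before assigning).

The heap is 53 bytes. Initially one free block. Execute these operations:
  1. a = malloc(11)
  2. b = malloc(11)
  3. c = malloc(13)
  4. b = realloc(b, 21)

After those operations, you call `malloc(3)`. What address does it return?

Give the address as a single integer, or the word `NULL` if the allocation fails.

Answer: 35

Derivation:
Op 1: a = malloc(11) -> a = 0; heap: [0-10 ALLOC][11-52 FREE]
Op 2: b = malloc(11) -> b = 11; heap: [0-10 ALLOC][11-21 ALLOC][22-52 FREE]
Op 3: c = malloc(13) -> c = 22; heap: [0-10 ALLOC][11-21 ALLOC][22-34 ALLOC][35-52 FREE]
Op 4: b = realloc(b, 21) -> NULL (b unchanged); heap: [0-10 ALLOC][11-21 ALLOC][22-34 ALLOC][35-52 FREE]
malloc(3): first-fit scan over [0-10 ALLOC][11-21 ALLOC][22-34 ALLOC][35-52 FREE] -> 35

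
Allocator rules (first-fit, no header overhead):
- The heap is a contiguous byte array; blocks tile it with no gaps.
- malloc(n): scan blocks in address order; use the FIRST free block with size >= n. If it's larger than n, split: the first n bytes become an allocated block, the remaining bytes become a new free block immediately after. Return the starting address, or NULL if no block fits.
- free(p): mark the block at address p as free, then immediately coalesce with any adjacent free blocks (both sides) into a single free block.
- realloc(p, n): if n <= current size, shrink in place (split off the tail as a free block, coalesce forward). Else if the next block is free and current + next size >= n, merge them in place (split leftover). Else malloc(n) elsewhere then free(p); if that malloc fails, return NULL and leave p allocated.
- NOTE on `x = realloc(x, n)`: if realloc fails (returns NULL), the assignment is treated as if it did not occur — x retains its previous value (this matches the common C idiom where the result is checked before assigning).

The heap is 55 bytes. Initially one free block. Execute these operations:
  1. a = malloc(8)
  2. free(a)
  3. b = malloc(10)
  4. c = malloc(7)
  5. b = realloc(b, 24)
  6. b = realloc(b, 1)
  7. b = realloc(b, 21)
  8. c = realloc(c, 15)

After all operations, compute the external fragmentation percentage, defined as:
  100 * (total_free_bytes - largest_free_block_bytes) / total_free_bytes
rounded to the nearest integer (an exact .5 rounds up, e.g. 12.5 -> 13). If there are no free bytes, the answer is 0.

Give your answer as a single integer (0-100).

Answer: 11

Derivation:
Op 1: a = malloc(8) -> a = 0; heap: [0-7 ALLOC][8-54 FREE]
Op 2: free(a) -> (freed a); heap: [0-54 FREE]
Op 3: b = malloc(10) -> b = 0; heap: [0-9 ALLOC][10-54 FREE]
Op 4: c = malloc(7) -> c = 10; heap: [0-9 ALLOC][10-16 ALLOC][17-54 FREE]
Op 5: b = realloc(b, 24) -> b = 17; heap: [0-9 FREE][10-16 ALLOC][17-40 ALLOC][41-54 FREE]
Op 6: b = realloc(b, 1) -> b = 17; heap: [0-9 FREE][10-16 ALLOC][17-17 ALLOC][18-54 FREE]
Op 7: b = realloc(b, 21) -> b = 17; heap: [0-9 FREE][10-16 ALLOC][17-37 ALLOC][38-54 FREE]
Op 8: c = realloc(c, 15) -> c = 38; heap: [0-16 FREE][17-37 ALLOC][38-52 ALLOC][53-54 FREE]
Free blocks: [17 2] total_free=19 largest=17 -> 100*(19-17)/19 = 200/19 ≈ 10.526 -> rounds to 11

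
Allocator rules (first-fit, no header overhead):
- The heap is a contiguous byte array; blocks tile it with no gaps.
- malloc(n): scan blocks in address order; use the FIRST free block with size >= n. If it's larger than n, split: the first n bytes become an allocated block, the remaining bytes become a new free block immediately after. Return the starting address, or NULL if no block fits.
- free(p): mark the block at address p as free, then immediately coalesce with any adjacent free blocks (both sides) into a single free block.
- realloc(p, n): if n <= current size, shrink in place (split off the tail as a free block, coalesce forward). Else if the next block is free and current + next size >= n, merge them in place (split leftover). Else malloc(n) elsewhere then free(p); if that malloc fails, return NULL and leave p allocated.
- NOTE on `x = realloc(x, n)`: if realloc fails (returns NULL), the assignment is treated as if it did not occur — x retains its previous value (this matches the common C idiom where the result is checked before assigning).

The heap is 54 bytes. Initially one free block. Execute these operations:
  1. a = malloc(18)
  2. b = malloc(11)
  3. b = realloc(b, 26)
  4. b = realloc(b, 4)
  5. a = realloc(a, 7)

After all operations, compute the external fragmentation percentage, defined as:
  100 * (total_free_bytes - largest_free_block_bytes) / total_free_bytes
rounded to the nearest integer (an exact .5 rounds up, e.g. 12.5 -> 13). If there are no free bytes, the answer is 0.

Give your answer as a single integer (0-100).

Answer: 26

Derivation:
Op 1: a = malloc(18) -> a = 0; heap: [0-17 ALLOC][18-53 FREE]
Op 2: b = malloc(11) -> b = 18; heap: [0-17 ALLOC][18-28 ALLOC][29-53 FREE]
Op 3: b = realloc(b, 26) -> b = 18; heap: [0-17 ALLOC][18-43 ALLOC][44-53 FREE]
Op 4: b = realloc(b, 4) -> b = 18; heap: [0-17 ALLOC][18-21 ALLOC][22-53 FREE]
Op 5: a = realloc(a, 7) -> a = 0; heap: [0-6 ALLOC][7-17 FREE][18-21 ALLOC][22-53 FREE]
Free blocks: [11 32] total_free=43 largest=32 -> 100*(43-32)/43 = 1100/43 ≈ 25.581 -> rounds to 26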